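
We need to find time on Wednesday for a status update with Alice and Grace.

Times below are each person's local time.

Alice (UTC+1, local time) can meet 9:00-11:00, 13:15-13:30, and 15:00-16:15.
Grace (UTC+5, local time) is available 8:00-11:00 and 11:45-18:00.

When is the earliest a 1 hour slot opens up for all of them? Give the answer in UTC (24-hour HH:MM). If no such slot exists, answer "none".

Alice → UTC: 08:00–10:00, 12:15–12:30, 14:00–15:15.
Grace → UTC: 03:00–06:00, 06:45–13:00.
Alice ∩ Grace: 08:00–10:00, 12:15–12:30.
Windows ≥ 60 min: 08:00–10:00.
Earliest such window starts at 08:00.

08:00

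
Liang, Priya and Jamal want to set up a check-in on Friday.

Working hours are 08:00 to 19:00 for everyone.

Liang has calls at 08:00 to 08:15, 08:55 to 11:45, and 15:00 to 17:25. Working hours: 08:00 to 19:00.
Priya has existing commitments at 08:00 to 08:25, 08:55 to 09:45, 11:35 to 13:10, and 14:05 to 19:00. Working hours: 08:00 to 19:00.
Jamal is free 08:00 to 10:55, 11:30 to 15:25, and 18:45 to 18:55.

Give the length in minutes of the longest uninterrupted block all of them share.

55 minutes

Liang free within 08:00–19:00: 08:15–08:55, 11:45–15:00, 17:25–19:00.
Priya free within 08:00–19:00: 08:25–08:55, 09:45–11:35, 13:10–14:05.
Liang ∩ Priya: 08:25–08:55, 13:10–14:05.
Liang ∩ Priya ∩ Jamal: 08:25–08:55, 13:10–14:05.
Common window lengths: 30, 55 min; longest is 55.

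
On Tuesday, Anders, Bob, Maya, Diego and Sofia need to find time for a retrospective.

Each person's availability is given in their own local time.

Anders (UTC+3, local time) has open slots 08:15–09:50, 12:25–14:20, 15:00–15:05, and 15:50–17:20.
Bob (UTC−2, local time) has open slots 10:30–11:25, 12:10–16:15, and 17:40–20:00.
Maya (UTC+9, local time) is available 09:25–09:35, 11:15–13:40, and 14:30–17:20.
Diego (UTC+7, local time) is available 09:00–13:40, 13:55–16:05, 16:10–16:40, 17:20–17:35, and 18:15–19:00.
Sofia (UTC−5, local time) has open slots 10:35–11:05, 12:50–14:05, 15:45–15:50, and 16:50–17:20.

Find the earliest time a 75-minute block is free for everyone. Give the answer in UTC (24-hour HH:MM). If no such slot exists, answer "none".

none

Anders → UTC: 05:15–06:50, 09:25–11:20, 12:00–12:05, 12:50–14:20.
Bob → UTC: 12:30–13:25, 14:10–18:15, 19:40–22:00.
Maya → UTC: 00:25–00:35, 02:15–04:40, 05:30–08:20.
Diego → UTC: 02:00–06:40, 06:55–09:05, 09:10–09:40, 10:20–10:35, 11:15–12:00.
Sofia → UTC: 15:35–16:05, 17:50–19:05, 20:45–20:50, 21:50–22:20.
Anders ∩ Bob: 12:50–13:25, 14:10–14:20.
Anders ∩ Bob ∩ Maya: (none).
Anders ∩ Bob ∩ Maya ∩ Diego: (none).
Anders ∩ Bob ∩ Maya ∩ Diego ∩ Sofia: (none).
Windows ≥ 75 min: (none).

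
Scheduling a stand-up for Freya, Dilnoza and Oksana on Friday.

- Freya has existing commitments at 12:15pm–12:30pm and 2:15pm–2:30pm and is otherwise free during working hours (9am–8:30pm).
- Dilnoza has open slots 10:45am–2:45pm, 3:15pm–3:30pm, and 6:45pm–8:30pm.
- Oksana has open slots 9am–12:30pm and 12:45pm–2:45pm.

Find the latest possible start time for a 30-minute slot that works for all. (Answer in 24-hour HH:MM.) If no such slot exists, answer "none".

Freya free within 09:00–20:30: 09:00–12:15, 12:30–14:15, 14:30–20:30.
Freya ∩ Dilnoza: 10:45–12:15, 12:30–14:15, 14:30–14:45, 15:15–15:30, 18:45–20:30.
Freya ∩ Dilnoza ∩ Oksana: 10:45–12:15, 12:45–14:15, 14:30–14:45.
Windows ≥ 30 min: 10:45–12:15, 12:45–14:15.
Latest start in the last window 12:45–14:15 is 14:15 − 30 min = 13:45.

13:45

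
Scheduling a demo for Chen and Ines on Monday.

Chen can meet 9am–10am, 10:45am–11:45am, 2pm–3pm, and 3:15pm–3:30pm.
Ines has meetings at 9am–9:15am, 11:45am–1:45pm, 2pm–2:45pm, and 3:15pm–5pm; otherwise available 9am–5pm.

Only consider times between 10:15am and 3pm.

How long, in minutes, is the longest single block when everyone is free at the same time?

Ines free within 09:00–17:00: 09:15–11:45, 13:45–14:00, 14:45–15:15.
Chen ∩ Ines: 09:15–10:00, 10:45–11:45, 14:45–15:00.
Restricted to 10:15–15:00: 10:45–11:45, 14:45–15:00.
Common window lengths: 60, 15 min; longest is 60.

60 minutes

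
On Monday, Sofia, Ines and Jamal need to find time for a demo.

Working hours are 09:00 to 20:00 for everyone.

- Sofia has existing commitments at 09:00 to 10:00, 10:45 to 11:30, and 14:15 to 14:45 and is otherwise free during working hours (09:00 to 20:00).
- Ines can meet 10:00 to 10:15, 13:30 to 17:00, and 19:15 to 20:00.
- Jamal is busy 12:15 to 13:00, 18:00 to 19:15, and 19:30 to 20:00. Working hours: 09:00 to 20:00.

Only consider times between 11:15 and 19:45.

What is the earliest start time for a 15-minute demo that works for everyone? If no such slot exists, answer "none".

Sofia free within 09:00–20:00: 10:00–10:45, 11:30–14:15, 14:45–20:00.
Jamal free within 09:00–20:00: 09:00–12:15, 13:00–18:00, 19:15–19:30.
Sofia ∩ Ines: 10:00–10:15, 13:30–14:15, 14:45–17:00, 19:15–20:00.
Sofia ∩ Ines ∩ Jamal: 10:00–10:15, 13:30–14:15, 14:45–17:00, 19:15–19:30.
Restricted to 11:15–19:45: 13:30–14:15, 14:45–17:00, 19:15–19:30.
Windows ≥ 15 min: 13:30–14:15, 14:45–17:00, 19:15–19:30.
Earliest such window starts at 13:30.

13:30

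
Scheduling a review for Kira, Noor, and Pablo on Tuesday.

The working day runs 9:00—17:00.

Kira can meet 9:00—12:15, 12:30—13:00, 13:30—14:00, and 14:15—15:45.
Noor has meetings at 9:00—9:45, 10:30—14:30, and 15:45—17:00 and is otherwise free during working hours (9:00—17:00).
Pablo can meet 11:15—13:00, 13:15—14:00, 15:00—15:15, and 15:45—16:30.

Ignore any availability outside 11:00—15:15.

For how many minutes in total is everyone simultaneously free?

Noor free within 09:00–17:00: 09:45–10:30, 14:30–15:45.
Kira ∩ Noor: 09:45–10:30, 14:30–15:45.
Kira ∩ Noor ∩ Pablo: 15:00–15:15.
Restricted to 11:00–15:15: 15:00–15:15.
Total common minutes: 15.

15 minutes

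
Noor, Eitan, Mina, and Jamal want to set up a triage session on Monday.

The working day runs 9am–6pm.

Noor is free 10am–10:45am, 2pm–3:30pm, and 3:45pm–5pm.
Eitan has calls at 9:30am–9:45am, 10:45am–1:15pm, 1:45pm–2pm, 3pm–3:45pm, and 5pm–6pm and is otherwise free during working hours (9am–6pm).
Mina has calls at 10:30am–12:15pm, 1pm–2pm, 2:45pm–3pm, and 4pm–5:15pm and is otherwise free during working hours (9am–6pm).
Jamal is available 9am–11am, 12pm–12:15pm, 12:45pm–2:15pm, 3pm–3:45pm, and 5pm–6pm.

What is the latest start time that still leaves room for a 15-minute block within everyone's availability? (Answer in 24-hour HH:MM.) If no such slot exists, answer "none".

Eitan free within 09:00–18:00: 09:00–09:30, 09:45–10:45, 13:15–13:45, 14:00–15:00, 15:45–17:00.
Mina free within 09:00–18:00: 09:00–10:30, 12:15–13:00, 14:00–14:45, 15:00–16:00, 17:15–18:00.
Noor ∩ Eitan: 10:00–10:45, 14:00–15:00, 15:45–17:00.
Noor ∩ Eitan ∩ Mina: 10:00–10:30, 14:00–14:45, 15:45–16:00.
Noor ∩ Eitan ∩ Mina ∩ Jamal: 10:00–10:30, 14:00–14:15.
Windows ≥ 15 min: 10:00–10:30, 14:00–14:15.
Latest start in the last window 14:00–14:15 is 14:15 − 15 min = 14:00.

14:00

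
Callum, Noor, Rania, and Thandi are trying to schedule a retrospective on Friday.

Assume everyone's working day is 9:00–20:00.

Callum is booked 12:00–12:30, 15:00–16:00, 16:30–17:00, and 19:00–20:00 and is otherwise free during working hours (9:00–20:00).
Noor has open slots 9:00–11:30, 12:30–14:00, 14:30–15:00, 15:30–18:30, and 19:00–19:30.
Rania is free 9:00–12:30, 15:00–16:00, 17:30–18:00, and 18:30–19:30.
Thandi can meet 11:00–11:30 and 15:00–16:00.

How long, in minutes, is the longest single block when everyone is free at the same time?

Callum free within 09:00–20:00: 09:00–12:00, 12:30–15:00, 16:00–16:30, 17:00–19:00.
Callum ∩ Noor: 09:00–11:30, 12:30–14:00, 14:30–15:00, 16:00–16:30, 17:00–18:30.
Callum ∩ Noor ∩ Rania: 09:00–11:30, 17:30–18:00.
Callum ∩ Noor ∩ Rania ∩ Thandi: 11:00–11:30.
Single common window of 30 minutes.

30 minutes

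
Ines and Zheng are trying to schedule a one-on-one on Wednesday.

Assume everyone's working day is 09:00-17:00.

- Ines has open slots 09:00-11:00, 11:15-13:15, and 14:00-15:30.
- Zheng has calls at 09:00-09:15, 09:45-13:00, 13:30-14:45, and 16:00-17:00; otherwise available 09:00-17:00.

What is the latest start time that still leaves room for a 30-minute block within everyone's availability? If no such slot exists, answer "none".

Zheng free within 09:00–17:00: 09:15–09:45, 13:00–13:30, 14:45–16:00.
Ines ∩ Zheng: 09:15–09:45, 13:00–13:15, 14:45–15:30.
Windows ≥ 30 min: 09:15–09:45, 14:45–15:30.
Latest start in the last window 14:45–15:30 is 15:30 − 30 min = 15:00.

15:00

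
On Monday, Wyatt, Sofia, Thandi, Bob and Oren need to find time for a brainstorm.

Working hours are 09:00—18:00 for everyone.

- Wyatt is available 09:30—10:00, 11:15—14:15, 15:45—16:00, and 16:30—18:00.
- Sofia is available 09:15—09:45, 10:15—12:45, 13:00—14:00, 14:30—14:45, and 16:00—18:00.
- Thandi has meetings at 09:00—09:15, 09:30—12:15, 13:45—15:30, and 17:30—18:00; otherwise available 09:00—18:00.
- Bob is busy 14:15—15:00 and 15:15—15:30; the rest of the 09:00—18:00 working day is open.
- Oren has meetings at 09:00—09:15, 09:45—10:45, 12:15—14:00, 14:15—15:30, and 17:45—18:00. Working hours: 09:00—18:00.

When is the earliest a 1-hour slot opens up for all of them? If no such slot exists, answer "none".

16:30

Thandi free within 09:00–18:00: 09:15–09:30, 12:15–13:45, 15:30–17:30.
Bob free within 09:00–18:00: 09:00–14:15, 15:00–15:15, 15:30–18:00.
Oren free within 09:00–18:00: 09:15–09:45, 10:45–12:15, 14:00–14:15, 15:30–17:45.
Wyatt ∩ Sofia: 09:30–09:45, 11:15–12:45, 13:00–14:00, 16:30–18:00.
Wyatt ∩ Sofia ∩ Thandi: 12:15–12:45, 13:00–13:45, 16:30–17:30.
Wyatt ∩ Sofia ∩ Thandi ∩ Bob: 12:15–12:45, 13:00–13:45, 16:30–17:30.
Wyatt ∩ Sofia ∩ Thandi ∩ Bob ∩ Oren: 16:30–17:30.
Windows ≥ 60 min: 16:30–17:30.
Earliest such window starts at 16:30.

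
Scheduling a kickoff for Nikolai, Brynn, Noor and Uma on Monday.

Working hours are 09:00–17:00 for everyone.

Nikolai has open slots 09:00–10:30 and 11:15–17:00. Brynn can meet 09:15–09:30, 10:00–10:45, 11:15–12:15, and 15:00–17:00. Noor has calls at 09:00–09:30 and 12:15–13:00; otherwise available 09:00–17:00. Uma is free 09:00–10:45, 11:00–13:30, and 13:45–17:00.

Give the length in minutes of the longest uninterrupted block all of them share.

Noor free within 09:00–17:00: 09:30–12:15, 13:00–17:00.
Nikolai ∩ Brynn: 09:15–09:30, 10:00–10:30, 11:15–12:15, 15:00–17:00.
Nikolai ∩ Brynn ∩ Noor: 10:00–10:30, 11:15–12:15, 15:00–17:00.
Nikolai ∩ Brynn ∩ Noor ∩ Uma: 10:00–10:30, 11:15–12:15, 15:00–17:00.
Common window lengths: 30, 60, 120 min; longest is 120.

120 minutes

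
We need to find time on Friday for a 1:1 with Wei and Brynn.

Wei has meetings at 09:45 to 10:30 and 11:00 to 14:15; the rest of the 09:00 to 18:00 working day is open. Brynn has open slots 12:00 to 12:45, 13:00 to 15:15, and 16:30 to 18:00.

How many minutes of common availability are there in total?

Wei free within 09:00–18:00: 09:00–09:45, 10:30–11:00, 14:15–18:00.
Wei ∩ Brynn: 14:15–15:15, 16:30–18:00.
Total common minutes: 60 + 90 = 150.

150 minutes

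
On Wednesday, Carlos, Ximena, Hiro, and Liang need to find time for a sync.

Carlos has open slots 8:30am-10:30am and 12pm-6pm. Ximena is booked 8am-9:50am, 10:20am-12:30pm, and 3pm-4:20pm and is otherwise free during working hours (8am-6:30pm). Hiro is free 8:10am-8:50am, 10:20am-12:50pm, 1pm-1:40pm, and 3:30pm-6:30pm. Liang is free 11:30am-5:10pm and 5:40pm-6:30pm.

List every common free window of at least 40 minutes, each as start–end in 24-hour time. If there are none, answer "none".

13:00–13:40, 16:20–17:10

Ximena free within 08:00–18:30: 09:50–10:20, 12:30–15:00, 16:20–18:30.
Carlos ∩ Ximena: 09:50–10:20, 12:30–15:00, 16:20–18:00.
Carlos ∩ Ximena ∩ Hiro: 12:30–12:50, 13:00–13:40, 16:20–18:00.
Carlos ∩ Ximena ∩ Hiro ∩ Liang: 12:30–12:50, 13:00–13:40, 16:20–17:10, 17:40–18:00.
Windows ≥ 40 min: 13:00–13:40, 16:20–17:10.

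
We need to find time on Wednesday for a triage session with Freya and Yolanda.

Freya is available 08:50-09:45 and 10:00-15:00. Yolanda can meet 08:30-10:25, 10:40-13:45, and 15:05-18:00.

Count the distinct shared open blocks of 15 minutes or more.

3

Freya ∩ Yolanda: 08:50–09:45, 10:00–10:25, 10:40–13:45.
Windows ≥ 15 min: 08:50–09:45, 10:00–10:25, 10:40–13:45.
That's 3 windows.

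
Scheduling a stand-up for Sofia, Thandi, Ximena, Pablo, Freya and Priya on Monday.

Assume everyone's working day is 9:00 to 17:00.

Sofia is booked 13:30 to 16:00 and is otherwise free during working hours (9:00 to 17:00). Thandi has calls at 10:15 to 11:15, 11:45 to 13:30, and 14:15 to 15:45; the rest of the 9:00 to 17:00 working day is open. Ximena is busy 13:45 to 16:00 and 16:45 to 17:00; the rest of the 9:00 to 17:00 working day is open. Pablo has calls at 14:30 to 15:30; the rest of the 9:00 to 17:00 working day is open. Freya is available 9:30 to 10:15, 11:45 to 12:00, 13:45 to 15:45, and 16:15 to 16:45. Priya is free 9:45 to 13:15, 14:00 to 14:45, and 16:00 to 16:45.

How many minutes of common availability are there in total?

Sofia free within 09:00–17:00: 09:00–13:30, 16:00–17:00.
Thandi free within 09:00–17:00: 09:00–10:15, 11:15–11:45, 13:30–14:15, 15:45–17:00.
Ximena free within 09:00–17:00: 09:00–13:45, 16:00–16:45.
Pablo free within 09:00–17:00: 09:00–14:30, 15:30–17:00.
Sofia ∩ Thandi: 09:00–10:15, 11:15–11:45, 16:00–17:00.
Sofia ∩ Thandi ∩ Ximena: 09:00–10:15, 11:15–11:45, 16:00–16:45.
Sofia ∩ Thandi ∩ Ximena ∩ Pablo: 09:00–10:15, 11:15–11:45, 16:00–16:45.
Sofia ∩ Thandi ∩ Ximena ∩ Pablo ∩ Freya: 09:30–10:15, 16:15–16:45.
Sofia ∩ Thandi ∩ Ximena ∩ Pablo ∩ Freya ∩ Priya: 09:45–10:15, 16:15–16:45.
Total common minutes: 30 + 30 = 60.

60 minutes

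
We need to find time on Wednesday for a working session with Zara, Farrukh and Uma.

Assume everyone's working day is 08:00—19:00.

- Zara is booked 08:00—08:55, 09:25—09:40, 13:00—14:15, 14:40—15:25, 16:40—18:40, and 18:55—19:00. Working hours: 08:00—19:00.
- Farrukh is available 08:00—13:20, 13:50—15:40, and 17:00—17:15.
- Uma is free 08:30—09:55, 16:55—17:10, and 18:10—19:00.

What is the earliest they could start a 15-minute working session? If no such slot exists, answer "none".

Zara free within 08:00–19:00: 08:55–09:25, 09:40–13:00, 14:15–14:40, 15:25–16:40, 18:40–18:55.
Zara ∩ Farrukh: 08:55–09:25, 09:40–13:00, 14:15–14:40, 15:25–15:40.
Zara ∩ Farrukh ∩ Uma: 08:55–09:25, 09:40–09:55.
Windows ≥ 15 min: 08:55–09:25, 09:40–09:55.
Earliest such window starts at 08:55.

08:55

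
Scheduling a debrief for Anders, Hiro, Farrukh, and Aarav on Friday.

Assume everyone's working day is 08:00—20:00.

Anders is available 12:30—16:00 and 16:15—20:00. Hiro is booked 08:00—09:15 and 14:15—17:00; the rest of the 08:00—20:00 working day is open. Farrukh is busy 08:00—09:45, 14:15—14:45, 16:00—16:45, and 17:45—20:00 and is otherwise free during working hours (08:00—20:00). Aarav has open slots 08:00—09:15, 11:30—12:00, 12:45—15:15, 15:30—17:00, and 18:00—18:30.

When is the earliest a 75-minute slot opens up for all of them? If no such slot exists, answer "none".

Hiro free within 08:00–20:00: 09:15–14:15, 17:00–20:00.
Farrukh free within 08:00–20:00: 09:45–14:15, 14:45–16:00, 16:45–17:45.
Anders ∩ Hiro: 12:30–14:15, 17:00–20:00.
Anders ∩ Hiro ∩ Farrukh: 12:30–14:15, 17:00–17:45.
Anders ∩ Hiro ∩ Farrukh ∩ Aarav: 12:45–14:15.
Windows ≥ 75 min: 12:45–14:15.
Earliest such window starts at 12:45.

12:45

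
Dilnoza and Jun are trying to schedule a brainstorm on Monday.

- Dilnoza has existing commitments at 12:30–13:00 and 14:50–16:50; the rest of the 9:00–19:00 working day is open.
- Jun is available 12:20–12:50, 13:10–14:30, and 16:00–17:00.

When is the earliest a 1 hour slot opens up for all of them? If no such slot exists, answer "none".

13:10

Dilnoza free within 09:00–19:00: 09:00–12:30, 13:00–14:50, 16:50–19:00.
Dilnoza ∩ Jun: 12:20–12:30, 13:10–14:30, 16:50–17:00.
Windows ≥ 60 min: 13:10–14:30.
Earliest such window starts at 13:10.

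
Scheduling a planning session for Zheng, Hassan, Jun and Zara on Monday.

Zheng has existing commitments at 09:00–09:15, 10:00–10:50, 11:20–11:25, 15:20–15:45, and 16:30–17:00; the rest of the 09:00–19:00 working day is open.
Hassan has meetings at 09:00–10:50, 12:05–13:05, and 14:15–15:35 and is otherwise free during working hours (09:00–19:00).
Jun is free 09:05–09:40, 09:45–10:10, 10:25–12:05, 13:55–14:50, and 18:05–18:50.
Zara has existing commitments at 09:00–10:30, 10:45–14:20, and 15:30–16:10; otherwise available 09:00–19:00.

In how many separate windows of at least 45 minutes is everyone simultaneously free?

1

Zheng free within 09:00–19:00: 09:15–10:00, 10:50–11:20, 11:25–15:20, 15:45–16:30, 17:00–19:00.
Hassan free within 09:00–19:00: 10:50–12:05, 13:05–14:15, 15:35–19:00.
Zara free within 09:00–19:00: 10:30–10:45, 14:20–15:30, 16:10–19:00.
Zheng ∩ Hassan: 10:50–11:20, 11:25–12:05, 13:05–14:15, 15:45–16:30, 17:00–19:00.
Zheng ∩ Hassan ∩ Jun: 10:50–11:20, 11:25–12:05, 13:55–14:15, 18:05–18:50.
Zheng ∩ Hassan ∩ Jun ∩ Zara: 18:05–18:50.
Windows ≥ 45 min: 18:05–18:50.
That's 1 window.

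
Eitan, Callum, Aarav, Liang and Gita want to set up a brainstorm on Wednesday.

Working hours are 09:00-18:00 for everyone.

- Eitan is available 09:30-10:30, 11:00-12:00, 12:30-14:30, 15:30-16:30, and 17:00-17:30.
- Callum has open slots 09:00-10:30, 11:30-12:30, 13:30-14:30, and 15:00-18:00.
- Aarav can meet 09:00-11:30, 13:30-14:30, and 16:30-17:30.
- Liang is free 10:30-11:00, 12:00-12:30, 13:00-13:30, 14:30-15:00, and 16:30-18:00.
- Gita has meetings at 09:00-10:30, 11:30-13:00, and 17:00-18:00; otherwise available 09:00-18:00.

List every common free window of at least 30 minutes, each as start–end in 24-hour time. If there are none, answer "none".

none

Gita free within 09:00–18:00: 10:30–11:30, 13:00–17:00.
Eitan ∩ Callum: 09:30–10:30, 11:30–12:00, 13:30–14:30, 15:30–16:30, 17:00–17:30.
Eitan ∩ Callum ∩ Aarav: 09:30–10:30, 13:30–14:30, 17:00–17:30.
Eitan ∩ Callum ∩ Aarav ∩ Liang: 17:00–17:30.
Eitan ∩ Callum ∩ Aarav ∩ Liang ∩ Gita: (none).
Windows ≥ 30 min: (none).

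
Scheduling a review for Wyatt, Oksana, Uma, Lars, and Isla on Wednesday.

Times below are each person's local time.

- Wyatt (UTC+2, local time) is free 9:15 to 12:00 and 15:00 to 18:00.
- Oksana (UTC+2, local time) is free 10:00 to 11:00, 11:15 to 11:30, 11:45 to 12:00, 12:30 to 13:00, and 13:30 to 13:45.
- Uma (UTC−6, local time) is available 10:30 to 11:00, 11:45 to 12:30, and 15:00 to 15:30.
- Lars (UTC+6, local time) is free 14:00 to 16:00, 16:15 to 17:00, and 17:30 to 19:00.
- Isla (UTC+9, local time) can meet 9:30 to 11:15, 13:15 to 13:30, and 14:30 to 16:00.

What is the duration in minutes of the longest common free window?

0 minutes

Wyatt → UTC: 07:15–10:00, 13:00–16:00.
Oksana → UTC: 08:00–09:00, 09:15–09:30, 09:45–10:00, 10:30–11:00, 11:30–11:45.
Uma → UTC: 16:30–17:00, 17:45–18:30, 21:00–21:30.
Lars → UTC: 08:00–10:00, 10:15–11:00, 11:30–13:00.
Isla → UTC: 00:30–02:15, 04:15–04:30, 05:30–07:00.
Wyatt ∩ Oksana: 08:00–09:00, 09:15–09:30, 09:45–10:00.
Wyatt ∩ Oksana ∩ Uma: (none).
Wyatt ∩ Oksana ∩ Uma ∩ Lars: (none).
Wyatt ∩ Oksana ∩ Uma ∩ Lars ∩ Isla: (none).
No common window.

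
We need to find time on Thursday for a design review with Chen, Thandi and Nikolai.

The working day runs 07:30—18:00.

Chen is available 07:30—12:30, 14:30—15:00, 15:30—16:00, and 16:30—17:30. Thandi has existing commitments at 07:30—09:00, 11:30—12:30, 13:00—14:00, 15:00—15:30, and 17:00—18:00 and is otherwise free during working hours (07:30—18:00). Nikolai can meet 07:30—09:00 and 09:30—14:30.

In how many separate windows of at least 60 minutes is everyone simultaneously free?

Thandi free within 07:30–18:00: 09:00–11:30, 12:30–13:00, 14:00–15:00, 15:30–17:00.
Chen ∩ Thandi: 09:00–11:30, 14:30–15:00, 15:30–16:00, 16:30–17:00.
Chen ∩ Thandi ∩ Nikolai: 09:30–11:30.
Windows ≥ 60 min: 09:30–11:30.
That's 1 window.

1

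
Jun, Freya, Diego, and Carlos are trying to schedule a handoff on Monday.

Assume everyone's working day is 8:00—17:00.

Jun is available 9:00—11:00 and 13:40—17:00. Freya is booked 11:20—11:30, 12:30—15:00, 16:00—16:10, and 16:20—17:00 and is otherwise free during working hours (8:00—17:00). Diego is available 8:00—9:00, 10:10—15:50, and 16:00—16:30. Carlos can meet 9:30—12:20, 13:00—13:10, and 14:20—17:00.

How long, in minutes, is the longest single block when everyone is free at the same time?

Freya free within 08:00–17:00: 08:00–11:20, 11:30–12:30, 15:00–16:00, 16:10–16:20.
Jun ∩ Freya: 09:00–11:00, 15:00–16:00, 16:10–16:20.
Jun ∩ Freya ∩ Diego: 10:10–11:00, 15:00–15:50, 16:10–16:20.
Jun ∩ Freya ∩ Diego ∩ Carlos: 10:10–11:00, 15:00–15:50, 16:10–16:20.
Common window lengths: 50, 50, 10 min; longest is 50.

50 minutes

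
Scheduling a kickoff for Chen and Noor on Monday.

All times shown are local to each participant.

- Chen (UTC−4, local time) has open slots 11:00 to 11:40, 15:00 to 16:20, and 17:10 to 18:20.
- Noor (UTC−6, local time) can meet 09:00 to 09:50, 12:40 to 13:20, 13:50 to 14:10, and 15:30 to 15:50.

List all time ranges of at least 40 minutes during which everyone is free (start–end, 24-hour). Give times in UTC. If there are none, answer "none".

Chen → UTC: 15:00–15:40, 19:00–20:20, 21:10–22:20.
Noor → UTC: 15:00–15:50, 18:40–19:20, 19:50–20:10, 21:30–21:50.
Chen ∩ Noor: 15:00–15:40, 19:00–19:20, 19:50–20:10, 21:30–21:50.
Windows ≥ 40 min: 15:00–15:40.

15:00–15:40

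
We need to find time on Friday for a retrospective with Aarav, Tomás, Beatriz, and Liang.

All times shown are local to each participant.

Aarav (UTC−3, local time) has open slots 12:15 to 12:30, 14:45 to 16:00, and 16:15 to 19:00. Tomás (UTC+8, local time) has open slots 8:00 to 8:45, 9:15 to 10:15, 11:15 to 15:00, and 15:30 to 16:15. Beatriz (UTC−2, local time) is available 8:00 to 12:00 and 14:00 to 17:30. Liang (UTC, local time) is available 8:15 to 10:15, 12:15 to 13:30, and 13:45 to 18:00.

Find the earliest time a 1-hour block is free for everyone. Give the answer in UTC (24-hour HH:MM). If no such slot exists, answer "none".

none

Aarav → UTC: 15:15–15:30, 17:45–19:00, 19:15–22:00.
Tomás → UTC: 00:00–00:45, 01:15–02:15, 03:15–07:00, 07:30–08:15.
Beatriz → UTC: 10:00–14:00, 16:00–19:30.
Liang → UTC: 08:15–10:15, 12:15–13:30, 13:45–18:00.
Aarav ∩ Tomás: (none).
Aarav ∩ Tomás ∩ Beatriz: (none).
Aarav ∩ Tomás ∩ Beatriz ∩ Liang: (none).
Windows ≥ 60 min: (none).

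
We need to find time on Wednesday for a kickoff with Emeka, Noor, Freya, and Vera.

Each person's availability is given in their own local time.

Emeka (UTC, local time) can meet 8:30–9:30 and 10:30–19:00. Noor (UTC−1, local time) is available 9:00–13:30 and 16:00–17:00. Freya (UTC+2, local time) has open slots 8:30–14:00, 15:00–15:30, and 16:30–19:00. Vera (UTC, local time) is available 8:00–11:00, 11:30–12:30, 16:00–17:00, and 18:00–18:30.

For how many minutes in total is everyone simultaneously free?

Emeka → UTC: 08:30–09:30, 10:30–19:00.
Noor → UTC: 10:00–14:30, 17:00–18:00.
Freya → UTC: 06:30–12:00, 13:00–13:30, 14:30–17:00.
Vera → UTC: 08:00–11:00, 11:30–12:30, 16:00–17:00, 18:00–18:30.
Emeka ∩ Noor: 10:30–14:30, 17:00–18:00.
Emeka ∩ Noor ∩ Freya: 10:30–12:00, 13:00–13:30.
Emeka ∩ Noor ∩ Freya ∩ Vera: 10:30–11:00, 11:30–12:00.
Total common minutes: 30 + 30 = 60.

60 minutes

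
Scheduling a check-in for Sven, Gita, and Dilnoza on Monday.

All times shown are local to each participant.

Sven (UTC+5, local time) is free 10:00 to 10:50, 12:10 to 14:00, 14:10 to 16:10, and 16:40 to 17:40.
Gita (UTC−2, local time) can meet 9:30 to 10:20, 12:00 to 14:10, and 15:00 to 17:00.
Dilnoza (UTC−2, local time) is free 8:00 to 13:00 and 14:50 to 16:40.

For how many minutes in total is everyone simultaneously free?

40 minutes

Sven → UTC: 05:00–05:50, 07:10–09:00, 09:10–11:10, 11:40–12:40.
Gita → UTC: 11:30–12:20, 14:00–16:10, 17:00–19:00.
Dilnoza → UTC: 10:00–15:00, 16:50–18:40.
Sven ∩ Gita: 11:40–12:20.
Sven ∩ Gita ∩ Dilnoza: 11:40–12:20.
Total common minutes: 40.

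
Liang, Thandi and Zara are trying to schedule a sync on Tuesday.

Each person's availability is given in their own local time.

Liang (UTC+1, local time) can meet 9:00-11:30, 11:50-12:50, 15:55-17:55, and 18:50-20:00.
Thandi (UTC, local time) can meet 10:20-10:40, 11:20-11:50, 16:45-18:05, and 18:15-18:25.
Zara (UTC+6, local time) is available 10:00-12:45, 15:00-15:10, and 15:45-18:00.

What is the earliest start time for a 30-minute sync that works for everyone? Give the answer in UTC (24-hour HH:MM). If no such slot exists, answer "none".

11:20

Liang → UTC: 08:00–10:30, 10:50–11:50, 14:55–16:55, 17:50–19:00.
Thandi → UTC: 10:20–10:40, 11:20–11:50, 16:45–18:05, 18:15–18:25.
Zara → UTC: 04:00–06:45, 09:00–09:10, 09:45–12:00.
Liang ∩ Thandi: 10:20–10:30, 11:20–11:50, 16:45–16:55, 17:50–18:05, 18:15–18:25.
Liang ∩ Thandi ∩ Zara: 10:20–10:30, 11:20–11:50.
Windows ≥ 30 min: 11:20–11:50.
Earliest such window starts at 11:20.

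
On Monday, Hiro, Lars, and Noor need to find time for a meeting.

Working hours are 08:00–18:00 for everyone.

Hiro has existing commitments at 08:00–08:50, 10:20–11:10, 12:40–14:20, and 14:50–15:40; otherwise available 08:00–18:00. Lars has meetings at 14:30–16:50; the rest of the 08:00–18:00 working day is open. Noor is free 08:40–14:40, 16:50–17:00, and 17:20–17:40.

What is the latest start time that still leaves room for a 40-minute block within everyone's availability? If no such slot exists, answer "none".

Hiro free within 08:00–18:00: 08:50–10:20, 11:10–12:40, 14:20–14:50, 15:40–18:00.
Lars free within 08:00–18:00: 08:00–14:30, 16:50–18:00.
Hiro ∩ Lars: 08:50–10:20, 11:10–12:40, 14:20–14:30, 16:50–18:00.
Hiro ∩ Lars ∩ Noor: 08:50–10:20, 11:10–12:40, 14:20–14:30, 16:50–17:00, 17:20–17:40.
Windows ≥ 40 min: 08:50–10:20, 11:10–12:40.
Latest start in the last window 11:10–12:40 is 12:40 − 40 min = 12:00.

12:00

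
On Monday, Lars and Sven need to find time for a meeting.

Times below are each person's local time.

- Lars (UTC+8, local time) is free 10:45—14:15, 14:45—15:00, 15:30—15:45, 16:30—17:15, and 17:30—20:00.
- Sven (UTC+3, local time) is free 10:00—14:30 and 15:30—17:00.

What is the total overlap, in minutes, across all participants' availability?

Lars → UTC: 02:45–06:15, 06:45–07:00, 07:30–07:45, 08:30–09:15, 09:30–12:00.
Sven → UTC: 07:00–11:30, 12:30–14:00.
Lars ∩ Sven: 07:30–07:45, 08:30–09:15, 09:30–11:30.
Total common minutes: 15 + 45 + 120 = 180.

180 minutes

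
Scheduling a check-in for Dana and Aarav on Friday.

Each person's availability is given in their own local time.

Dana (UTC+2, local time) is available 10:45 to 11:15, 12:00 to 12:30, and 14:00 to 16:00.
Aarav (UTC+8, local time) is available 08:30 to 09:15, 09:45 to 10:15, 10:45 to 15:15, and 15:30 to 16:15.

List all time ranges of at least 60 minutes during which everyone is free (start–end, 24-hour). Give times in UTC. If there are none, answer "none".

Dana → UTC: 08:45–09:15, 10:00–10:30, 12:00–14:00.
Aarav → UTC: 00:30–01:15, 01:45–02:15, 02:45–07:15, 07:30–08:15.
Dana ∩ Aarav: (none).
Windows ≥ 60 min: (none).

none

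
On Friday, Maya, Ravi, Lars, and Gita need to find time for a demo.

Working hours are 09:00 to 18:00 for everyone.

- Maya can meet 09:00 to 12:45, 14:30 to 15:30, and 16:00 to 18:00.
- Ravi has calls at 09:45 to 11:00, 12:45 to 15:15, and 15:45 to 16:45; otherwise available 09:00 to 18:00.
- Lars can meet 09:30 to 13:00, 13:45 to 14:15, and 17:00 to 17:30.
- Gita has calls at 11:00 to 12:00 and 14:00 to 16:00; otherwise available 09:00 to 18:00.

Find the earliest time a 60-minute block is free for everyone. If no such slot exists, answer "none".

none

Ravi free within 09:00–18:00: 09:00–09:45, 11:00–12:45, 15:15–15:45, 16:45–18:00.
Gita free within 09:00–18:00: 09:00–11:00, 12:00–14:00, 16:00–18:00.
Maya ∩ Ravi: 09:00–09:45, 11:00–12:45, 15:15–15:30, 16:45–18:00.
Maya ∩ Ravi ∩ Lars: 09:30–09:45, 11:00–12:45, 17:00–17:30.
Maya ∩ Ravi ∩ Lars ∩ Gita: 09:30–09:45, 12:00–12:45, 17:00–17:30.
Windows ≥ 60 min: (none).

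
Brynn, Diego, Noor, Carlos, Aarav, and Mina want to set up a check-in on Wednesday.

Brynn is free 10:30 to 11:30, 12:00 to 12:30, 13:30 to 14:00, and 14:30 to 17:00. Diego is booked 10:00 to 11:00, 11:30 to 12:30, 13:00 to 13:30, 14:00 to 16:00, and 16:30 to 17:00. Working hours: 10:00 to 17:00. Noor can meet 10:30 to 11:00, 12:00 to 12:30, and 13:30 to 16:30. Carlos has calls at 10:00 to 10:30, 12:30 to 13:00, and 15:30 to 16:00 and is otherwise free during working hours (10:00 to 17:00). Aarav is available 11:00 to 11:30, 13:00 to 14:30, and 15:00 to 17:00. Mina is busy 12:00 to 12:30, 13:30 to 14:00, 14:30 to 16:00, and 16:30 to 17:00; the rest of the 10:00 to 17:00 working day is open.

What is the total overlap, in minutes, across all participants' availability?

Diego free within 10:00–17:00: 11:00–11:30, 12:30–13:00, 13:30–14:00, 16:00–16:30.
Carlos free within 10:00–17:00: 10:30–12:30, 13:00–15:30, 16:00–17:00.
Mina free within 10:00–17:00: 10:00–12:00, 12:30–13:30, 14:00–14:30, 16:00–16:30.
Brynn ∩ Diego: 11:00–11:30, 13:30–14:00, 16:00–16:30.
Brynn ∩ Diego ∩ Noor: 13:30–14:00, 16:00–16:30.
Brynn ∩ Diego ∩ Noor ∩ Carlos: 13:30–14:00, 16:00–16:30.
Brynn ∩ Diego ∩ Noor ∩ Carlos ∩ Aarav: 13:30–14:00, 16:00–16:30.
Brynn ∩ Diego ∩ Noor ∩ Carlos ∩ Aarav ∩ Mina: 16:00–16:30.
Total common minutes: 30.

30 minutes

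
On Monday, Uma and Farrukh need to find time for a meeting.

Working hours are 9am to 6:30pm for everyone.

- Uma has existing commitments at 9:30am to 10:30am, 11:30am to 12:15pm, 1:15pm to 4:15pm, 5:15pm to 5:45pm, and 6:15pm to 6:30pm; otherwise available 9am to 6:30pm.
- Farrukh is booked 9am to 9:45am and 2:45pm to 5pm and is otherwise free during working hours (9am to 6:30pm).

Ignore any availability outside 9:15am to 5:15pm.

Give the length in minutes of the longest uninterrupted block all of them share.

Uma free within 09:00–18:30: 09:00–09:30, 10:30–11:30, 12:15–13:15, 16:15–17:15, 17:45–18:15.
Farrukh free within 09:00–18:30: 09:45–14:45, 17:00–18:30.
Uma ∩ Farrukh: 10:30–11:30, 12:15–13:15, 17:00–17:15, 17:45–18:15.
Restricted to 09:15–17:15: 10:30–11:30, 12:15–13:15, 17:00–17:15.
Common window lengths: 60, 60, 15 min; longest is 60.

60 minutes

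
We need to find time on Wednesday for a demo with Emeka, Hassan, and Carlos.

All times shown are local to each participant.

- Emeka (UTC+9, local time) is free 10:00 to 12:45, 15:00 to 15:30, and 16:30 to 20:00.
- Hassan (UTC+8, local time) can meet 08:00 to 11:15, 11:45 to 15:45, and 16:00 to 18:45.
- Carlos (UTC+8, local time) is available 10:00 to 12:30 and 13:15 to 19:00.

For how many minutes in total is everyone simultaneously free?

Emeka → UTC: 01:00–03:45, 06:00–06:30, 07:30–11:00.
Hassan → UTC: 00:00–03:15, 03:45–07:45, 08:00–10:45.
Carlos → UTC: 02:00–04:30, 05:15–11:00.
Emeka ∩ Hassan: 01:00–03:15, 06:00–06:30, 07:30–07:45, 08:00–10:45.
Emeka ∩ Hassan ∩ Carlos: 02:00–03:15, 06:00–06:30, 07:30–07:45, 08:00–10:45.
Total common minutes: 75 + 30 + 15 + 165 = 285.

285 minutes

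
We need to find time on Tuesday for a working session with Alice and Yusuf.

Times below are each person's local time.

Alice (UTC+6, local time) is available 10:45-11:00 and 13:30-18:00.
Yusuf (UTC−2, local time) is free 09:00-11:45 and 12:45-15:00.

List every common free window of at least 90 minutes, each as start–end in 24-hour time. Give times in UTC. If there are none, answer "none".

Alice → UTC: 04:45–05:00, 07:30–12:00.
Yusuf → UTC: 11:00–13:45, 14:45–17:00.
Alice ∩ Yusuf: 11:00–12:00.
Windows ≥ 90 min: (none).

none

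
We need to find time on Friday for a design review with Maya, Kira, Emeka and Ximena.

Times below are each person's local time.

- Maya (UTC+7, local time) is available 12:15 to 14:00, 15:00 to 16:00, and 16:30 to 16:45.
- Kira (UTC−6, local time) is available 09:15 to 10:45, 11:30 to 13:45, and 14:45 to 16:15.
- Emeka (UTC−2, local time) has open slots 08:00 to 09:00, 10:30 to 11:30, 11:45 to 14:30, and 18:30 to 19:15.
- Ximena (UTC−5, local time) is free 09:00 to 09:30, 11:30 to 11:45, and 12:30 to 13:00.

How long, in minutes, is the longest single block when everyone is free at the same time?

Maya → UTC: 05:15–07:00, 08:00–09:00, 09:30–09:45.
Kira → UTC: 15:15–16:45, 17:30–19:45, 20:45–22:15.
Emeka → UTC: 10:00–11:00, 12:30–13:30, 13:45–16:30, 20:30–21:15.
Ximena → UTC: 14:00–14:30, 16:30–16:45, 17:30–18:00.
Maya ∩ Kira: (none).
Maya ∩ Kira ∩ Emeka: (none).
Maya ∩ Kira ∩ Emeka ∩ Ximena: (none).
No common window.

0 minutes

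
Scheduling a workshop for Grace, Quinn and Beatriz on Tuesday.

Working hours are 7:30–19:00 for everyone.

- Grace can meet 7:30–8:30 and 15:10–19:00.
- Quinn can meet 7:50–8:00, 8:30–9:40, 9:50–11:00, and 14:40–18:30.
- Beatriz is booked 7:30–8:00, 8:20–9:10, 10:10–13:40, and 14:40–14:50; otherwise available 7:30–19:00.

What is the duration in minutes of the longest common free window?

200 minutes

Beatriz free within 07:30–19:00: 08:00–08:20, 09:10–10:10, 13:40–14:40, 14:50–19:00.
Grace ∩ Quinn: 07:50–08:00, 15:10–18:30.
Grace ∩ Quinn ∩ Beatriz: 15:10–18:30.
Single common window of 200 minutes.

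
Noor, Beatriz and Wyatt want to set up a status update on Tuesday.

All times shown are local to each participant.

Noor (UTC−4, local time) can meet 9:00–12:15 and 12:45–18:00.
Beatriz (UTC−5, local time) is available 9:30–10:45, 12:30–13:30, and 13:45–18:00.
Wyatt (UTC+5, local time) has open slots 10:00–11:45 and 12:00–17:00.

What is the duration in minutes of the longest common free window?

0 minutes

Noor → UTC: 13:00–16:15, 16:45–22:00.
Beatriz → UTC: 14:30–15:45, 17:30–18:30, 18:45–23:00.
Wyatt → UTC: 05:00–06:45, 07:00–12:00.
Noor ∩ Beatriz: 14:30–15:45, 17:30–18:30, 18:45–22:00.
Noor ∩ Beatriz ∩ Wyatt: (none).
No common window.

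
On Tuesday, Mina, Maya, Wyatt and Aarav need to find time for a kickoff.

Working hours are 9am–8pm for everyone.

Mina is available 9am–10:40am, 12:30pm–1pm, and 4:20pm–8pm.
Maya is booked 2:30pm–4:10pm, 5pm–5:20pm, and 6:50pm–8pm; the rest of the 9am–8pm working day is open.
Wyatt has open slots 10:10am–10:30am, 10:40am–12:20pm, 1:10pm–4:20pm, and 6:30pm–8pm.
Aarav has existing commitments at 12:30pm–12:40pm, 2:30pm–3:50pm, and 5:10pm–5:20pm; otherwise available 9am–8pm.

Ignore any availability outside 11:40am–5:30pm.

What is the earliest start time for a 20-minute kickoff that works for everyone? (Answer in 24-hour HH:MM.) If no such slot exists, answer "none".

none

Maya free within 09:00–20:00: 09:00–14:30, 16:10–17:00, 17:20–18:50.
Aarav free within 09:00–20:00: 09:00–12:30, 12:40–14:30, 15:50–17:10, 17:20–20:00.
Mina ∩ Maya: 09:00–10:40, 12:30–13:00, 16:20–17:00, 17:20–18:50.
Mina ∩ Maya ∩ Wyatt: 10:10–10:30, 18:30–18:50.
Mina ∩ Maya ∩ Wyatt ∩ Aarav: 10:10–10:30, 18:30–18:50.
Restricted to 11:40–17:30: (none).
Windows ≥ 20 min: (none).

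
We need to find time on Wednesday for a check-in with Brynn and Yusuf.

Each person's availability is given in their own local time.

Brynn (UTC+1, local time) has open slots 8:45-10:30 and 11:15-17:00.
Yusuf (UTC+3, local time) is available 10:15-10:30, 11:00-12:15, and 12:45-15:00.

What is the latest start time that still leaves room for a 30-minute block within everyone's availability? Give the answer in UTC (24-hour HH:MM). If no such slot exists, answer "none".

11:30

Brynn → UTC: 07:45–09:30, 10:15–16:00.
Yusuf → UTC: 07:15–07:30, 08:00–09:15, 09:45–12:00.
Brynn ∩ Yusuf: 08:00–09:15, 10:15–12:00.
Windows ≥ 30 min: 08:00–09:15, 10:15–12:00.
Latest start in the last window 10:15–12:00 is 12:00 − 30 min = 11:30.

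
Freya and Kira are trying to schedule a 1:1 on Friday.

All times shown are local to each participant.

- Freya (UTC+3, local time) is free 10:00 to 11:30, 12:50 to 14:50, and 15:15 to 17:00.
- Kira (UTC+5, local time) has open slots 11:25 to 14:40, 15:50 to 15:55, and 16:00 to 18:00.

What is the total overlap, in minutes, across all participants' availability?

Freya → UTC: 07:00–08:30, 09:50–11:50, 12:15–14:00.
Kira → UTC: 06:25–09:40, 10:50–10:55, 11:00–13:00.
Freya ∩ Kira: 07:00–08:30, 10:50–10:55, 11:00–11:50, 12:15–13:00.
Total common minutes: 90 + 5 + 50 + 45 = 190.

190 minutes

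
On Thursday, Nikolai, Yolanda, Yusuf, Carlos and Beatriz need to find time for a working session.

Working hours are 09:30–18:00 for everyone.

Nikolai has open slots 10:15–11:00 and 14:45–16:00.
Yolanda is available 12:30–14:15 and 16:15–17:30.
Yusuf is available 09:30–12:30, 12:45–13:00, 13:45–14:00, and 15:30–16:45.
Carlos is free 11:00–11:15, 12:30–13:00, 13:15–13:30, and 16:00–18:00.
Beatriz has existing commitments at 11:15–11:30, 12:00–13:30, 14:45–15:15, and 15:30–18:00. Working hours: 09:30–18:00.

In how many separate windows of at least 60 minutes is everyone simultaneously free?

0

Beatriz free within 09:30–18:00: 09:30–11:15, 11:30–12:00, 13:30–14:45, 15:15–15:30.
Nikolai ∩ Yolanda: (none).
Nikolai ∩ Yolanda ∩ Yusuf: (none).
Nikolai ∩ Yolanda ∩ Yusuf ∩ Carlos: (none).
Nikolai ∩ Yolanda ∩ Yusuf ∩ Carlos ∩ Beatriz: (none).
Windows ≥ 60 min: (none).
That's 0 windows.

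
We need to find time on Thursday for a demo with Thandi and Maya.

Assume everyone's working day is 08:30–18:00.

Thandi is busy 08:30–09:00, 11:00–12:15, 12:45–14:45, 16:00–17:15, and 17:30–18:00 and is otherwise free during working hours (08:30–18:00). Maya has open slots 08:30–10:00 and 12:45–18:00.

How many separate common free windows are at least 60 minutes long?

2

Thandi free within 08:30–18:00: 09:00–11:00, 12:15–12:45, 14:45–16:00, 17:15–17:30.
Thandi ∩ Maya: 09:00–10:00, 14:45–16:00, 17:15–17:30.
Windows ≥ 60 min: 09:00–10:00, 14:45–16:00.
That's 2 windows.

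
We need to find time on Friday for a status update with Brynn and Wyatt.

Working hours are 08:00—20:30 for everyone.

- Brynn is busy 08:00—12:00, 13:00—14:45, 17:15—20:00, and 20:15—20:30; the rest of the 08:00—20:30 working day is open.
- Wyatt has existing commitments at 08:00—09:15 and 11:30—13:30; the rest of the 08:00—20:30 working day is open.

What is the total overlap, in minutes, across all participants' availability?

Brynn free within 08:00–20:30: 12:00–13:00, 14:45–17:15, 20:00–20:15.
Wyatt free within 08:00–20:30: 09:15–11:30, 13:30–20:30.
Brynn ∩ Wyatt: 14:45–17:15, 20:00–20:15.
Total common minutes: 150 + 15 = 165.

165 minutes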